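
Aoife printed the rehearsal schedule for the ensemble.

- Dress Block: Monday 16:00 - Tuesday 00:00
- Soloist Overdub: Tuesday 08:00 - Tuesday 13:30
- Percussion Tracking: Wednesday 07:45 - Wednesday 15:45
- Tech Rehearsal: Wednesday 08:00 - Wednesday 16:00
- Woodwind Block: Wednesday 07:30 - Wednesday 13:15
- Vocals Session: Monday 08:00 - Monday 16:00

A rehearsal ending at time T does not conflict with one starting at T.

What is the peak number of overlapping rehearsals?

Sort all start/end points and keep a running count:
Monday 08:00 start Vocals Session → 1
Monday 16:00 end Vocals Session → 0
Monday 16:00 start Dress Block → 1
Tuesday 00:00 end Dress Block → 0
Tuesday 08:00 start Soloist Overdub → 1
Tuesday 13:30 end Soloist Overdub → 0
Wednesday 07:30 start Woodwind Block → 1
Wednesday 07:45 start Percussion Tracking → 2
Wednesday 08:00 start Tech Rehearsal → 3
Wednesday 13:15 end Woodwind Block → 2
Wednesday 15:45 end Percussion Tracking → 1
Wednesday 16:00 end Tech Rehearsal → 0
Peak is 3, at Wednesday 08:00 (Percussion Tracking, Tech Rehearsal, Woodwind Block).

3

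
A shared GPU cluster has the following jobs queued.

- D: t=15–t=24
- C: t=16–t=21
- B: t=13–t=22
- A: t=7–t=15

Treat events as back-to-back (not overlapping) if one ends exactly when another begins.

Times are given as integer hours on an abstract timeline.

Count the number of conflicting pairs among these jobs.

Two intervals overlap when each starts before the other ends.
Sorted by start: A, B, D, C.
B starts before A ends → A and B overlap.
D starts exactly when A ends (back-to-back, no overlap), so A has no further overlaps.
D starts before B ends → B and D overlap.
C starts before B ends → B and C overlap.
C starts before D ends → D and C overlap.
Overlapping pairs: A & B, B & C, B & D, C & D — 4 in total.

4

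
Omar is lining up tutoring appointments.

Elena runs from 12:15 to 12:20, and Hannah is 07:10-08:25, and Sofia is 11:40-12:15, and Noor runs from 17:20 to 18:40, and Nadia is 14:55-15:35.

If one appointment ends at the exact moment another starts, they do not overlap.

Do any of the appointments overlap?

No

Sorted by start: Hannah, Sofia, Elena, Nadia, Noor.
Sofia starts after Hannah ends, so nothing later overlaps Hannah either.
Elena starts exactly when Sofia ends (back-to-back, no overlap), so nothing later overlaps Sofia either.
Nadia starts after Elena ends, so nothing later overlaps Elena either.
Noor starts after Nadia ends.
Every pair is clear; the schedule has no overlaps.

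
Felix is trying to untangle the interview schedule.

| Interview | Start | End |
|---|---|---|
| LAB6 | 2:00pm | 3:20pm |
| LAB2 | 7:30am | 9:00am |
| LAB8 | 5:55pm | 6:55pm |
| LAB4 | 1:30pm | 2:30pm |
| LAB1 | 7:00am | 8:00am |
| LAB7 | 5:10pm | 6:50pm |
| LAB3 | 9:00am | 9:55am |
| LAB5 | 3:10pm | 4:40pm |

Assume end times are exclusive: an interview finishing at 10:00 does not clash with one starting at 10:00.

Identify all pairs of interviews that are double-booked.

Sorted by start: LAB1, LAB2, LAB3, LAB4, LAB6, LAB5, LAB7, LAB8.
LAB2 starts before LAB1 ends → LAB1 and LAB2 overlap.
LAB3 starts after LAB1 ends — done with LAB1.
LAB3 starts exactly when LAB2 ends (back-to-back, no overlap) — done with LAB2.
LAB4 starts after LAB3 ends — done with LAB3.
LAB6 starts before LAB4 ends → LAB4 and LAB6 overlap.
LAB5 starts after LAB4 ends — done with LAB4.
LAB5 starts before LAB6 ends → LAB6 and LAB5 overlap.
LAB7 starts after LAB6 ends — done with LAB6.
LAB7 starts after LAB5 ends — done with LAB5.
LAB8 starts before LAB7 ends → LAB7 and LAB8 overlap.

LAB1 & LAB2, LAB4 & LAB6, LAB5 & LAB6, LAB7 & LAB8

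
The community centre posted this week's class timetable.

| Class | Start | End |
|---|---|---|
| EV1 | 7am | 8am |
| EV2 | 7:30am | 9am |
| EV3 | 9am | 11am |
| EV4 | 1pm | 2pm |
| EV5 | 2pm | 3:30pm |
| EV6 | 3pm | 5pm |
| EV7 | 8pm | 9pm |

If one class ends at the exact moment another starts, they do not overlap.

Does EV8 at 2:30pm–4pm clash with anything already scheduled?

Yes — it overlaps EV5, EV6

EV1: ends 8am at or before EV8 starts 2:30pm → clear.
EV2: ends 9am at or before EV8 starts 2:30pm → clear.
EV3: ends 11am at or before EV8 starts 2:30pm → clear.
EV4: ends 2pm at or before EV8 starts 2:30pm → clear.
EV5: starts 2pm before EV8 ends 4pm, and ends 3:30pm after EV8 starts 2:30pm → overlap.
EV6: starts 3pm before EV8 ends 4pm, and ends 5pm after EV8 starts 2:30pm → overlap.
EV7: starts 8pm at or after EV8 ends 4pm → clear.
EV8 overlaps EV5, EV6.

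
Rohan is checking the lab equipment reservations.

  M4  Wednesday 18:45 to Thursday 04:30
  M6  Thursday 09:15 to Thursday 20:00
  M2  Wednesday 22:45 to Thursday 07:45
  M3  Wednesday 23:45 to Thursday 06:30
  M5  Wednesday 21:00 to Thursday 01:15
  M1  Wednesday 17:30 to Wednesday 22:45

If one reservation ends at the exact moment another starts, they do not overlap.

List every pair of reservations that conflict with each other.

Sorted by start: M1, M4, M5, M2, M3, M6.
M4 starts before M1 ends → M1 and M4 overlap.
M5 starts before M1 ends → M1 and M5 overlap.
M2 starts exactly when M1 ends (back-to-back, no overlap) — done with M1.
M5 starts before M4 ends → M4 and M5 overlap.
M2 starts before M4 ends → M4 and M2 overlap.
M3 starts before M4 ends → M4 and M3 overlap.
M6 starts after M4 ends.
M2 starts before M5 ends → M5 and M2 overlap.
M3 starts before M5 ends → M5 and M3 overlap.
M6 starts after M5 ends.
M3 starts before M2 ends → M2 and M3 overlap.
M6 starts after M2 ends.
M6 starts after M3 ends.

M1 & M4, M1 & M5, M2 & M3, M2 & M4, M2 & M5, M3 & M4, M3 & M5, M4 & M5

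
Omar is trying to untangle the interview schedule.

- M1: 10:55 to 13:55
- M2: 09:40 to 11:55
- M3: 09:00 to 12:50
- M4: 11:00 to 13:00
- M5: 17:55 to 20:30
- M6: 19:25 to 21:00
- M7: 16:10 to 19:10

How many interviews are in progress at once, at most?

4

Walk through starts and ends in time order (an end at T is processed before a start at T):
09:00 start M3 → 1
09:40 start M2 → 2
10:55 start M1 → 3
11:00 start M4 → 4
11:55 end M2 → 3
12:50 end M3 → 2
13:00 end M4 → 1
13:55 end M1 → 0
16:10 start M7 → 1
17:55 start M5 → 2
19:10 end M7 → 1
19:25 start M6 → 2
20:30 end M5 → 1
21:00 end M6 → 0
Peak is 4, at 11:00 (M1, M2, M3, M4).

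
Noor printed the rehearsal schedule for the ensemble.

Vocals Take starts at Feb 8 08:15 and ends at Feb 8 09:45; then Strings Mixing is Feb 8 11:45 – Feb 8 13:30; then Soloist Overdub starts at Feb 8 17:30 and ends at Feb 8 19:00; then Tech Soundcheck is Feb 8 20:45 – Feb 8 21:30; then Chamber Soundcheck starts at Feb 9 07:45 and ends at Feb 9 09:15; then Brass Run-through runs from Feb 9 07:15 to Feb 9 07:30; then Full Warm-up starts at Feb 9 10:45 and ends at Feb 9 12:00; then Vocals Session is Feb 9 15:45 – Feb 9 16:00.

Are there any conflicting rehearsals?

Sorted by start: Vocals Take, Strings Mixing, Soloist Overdub, Tech Soundcheck, Brass Run-through, Chamber Soundcheck, Full Warm-up, Vocals Session.
Strings Mixing starts after Vocals Take ends, so nothing later overlaps Vocals Take either.
Soloist Overdub starts after Strings Mixing ends, so nothing later overlaps Strings Mixing either.
Tech Soundcheck starts after Soloist Overdub ends, so nothing later overlaps Soloist Overdub either.
Brass Run-through starts after Tech Soundcheck ends, so nothing later overlaps Tech Soundcheck either.
Chamber Soundcheck starts after Brass Run-through ends, so nothing later overlaps Brass Run-through either.
Full Warm-up starts after Chamber Soundcheck ends, so nothing later overlaps Chamber Soundcheck either.
Vocals Session starts after Full Warm-up ends.
Every pair is clear; the schedule has no overlaps.

No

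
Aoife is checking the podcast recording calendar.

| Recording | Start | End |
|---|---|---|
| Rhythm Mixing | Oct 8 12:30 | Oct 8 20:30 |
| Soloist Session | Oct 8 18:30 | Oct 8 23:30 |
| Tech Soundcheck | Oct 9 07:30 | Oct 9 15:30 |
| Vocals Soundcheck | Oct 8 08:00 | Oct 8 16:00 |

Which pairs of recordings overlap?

Rhythm Mixing & Soloist Session, Rhythm Mixing & Vocals Soundcheck

Check each pair: they overlap iff neither finishes before the other starts.
Sorted by start: Vocals Soundcheck, Rhythm Mixing, Soloist Session, Tech Soundcheck.
Rhythm Mixing starts before Vocals Soundcheck ends → Vocals Soundcheck and Rhythm Mixing overlap.
Soloist Session starts after Vocals Soundcheck ends — done with Vocals Soundcheck.
Soloist Session starts before Rhythm Mixing ends → Rhythm Mixing and Soloist Session overlap.
Tech Soundcheck starts after Rhythm Mixing ends.
Tech Soundcheck starts after Soloist Session ends.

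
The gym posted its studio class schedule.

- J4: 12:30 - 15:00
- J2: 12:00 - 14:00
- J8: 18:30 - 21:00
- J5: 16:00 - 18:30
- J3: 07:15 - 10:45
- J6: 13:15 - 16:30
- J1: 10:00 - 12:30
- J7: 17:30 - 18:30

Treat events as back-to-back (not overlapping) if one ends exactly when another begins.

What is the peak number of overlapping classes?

3

Walk through starts and ends in time order (an end at T is processed before a start at T):
07:15 start J3 → 1
10:00 start J1 → 2
10:45 end J3 → 1
12:00 start J2 → 2
12:30 end J1 → 1
12:30 start J4 → 2
13:15 start J6 → 3
14:00 end J2 → 2
15:00 end J4 → 1
16:00 start J5 → 2
16:30 end J6 → 1
17:30 start J7 → 2
18:30 end J5 → 1
18:30 end J7 → 0
18:30 start J8 → 1
21:00 end J8 → 0
Peak is 3, at 13:15 (J2, J4, J6).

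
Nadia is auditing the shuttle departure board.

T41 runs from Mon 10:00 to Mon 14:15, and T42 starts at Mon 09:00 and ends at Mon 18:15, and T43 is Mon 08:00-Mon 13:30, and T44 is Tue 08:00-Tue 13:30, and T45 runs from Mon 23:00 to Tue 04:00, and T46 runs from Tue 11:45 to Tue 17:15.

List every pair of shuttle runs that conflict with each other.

Sorted by start: T43, T42, T41, T45, T44, T46.
T42 starts before T43 ends → T43 and T42 overlap.
T41 starts before T43 ends → T43 and T41 overlap.
T45 starts after T43 ends, so T43 has no further overlaps.
T41 starts before T42 ends → T42 and T41 overlap.
T45 starts after T42 ends, so T42 has no further overlaps.
T45 starts after T41 ends, so T41 has no further overlaps.
T44 starts after T45 ends, so T45 has no further overlaps.
T46 starts before T44 ends → T44 and T46 overlap.

T41 & T42, T41 & T43, T42 & T43, T44 & T46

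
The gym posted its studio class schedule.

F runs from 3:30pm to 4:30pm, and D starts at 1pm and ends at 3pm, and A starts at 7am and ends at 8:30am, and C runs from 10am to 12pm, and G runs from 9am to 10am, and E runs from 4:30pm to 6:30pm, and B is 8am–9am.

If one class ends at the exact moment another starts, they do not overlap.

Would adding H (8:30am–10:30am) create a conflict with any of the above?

Yes — it overlaps B, C, G

A: ends 8:30am at or before H starts 8:30am → clear.
B: starts 8am before H ends 10:30am, and ends 9am after H starts 8:30am → overlap.
G: starts 9am before H ends 10:30am, and ends 10am after H starts 8:30am → overlap.
C: starts 10am before H ends 10:30am, and ends 12pm after H starts 8:30am → overlap.
D: starts 1pm at or after H ends 10:30am → clear.
F: starts 3:30pm at or after H ends 10:30am → clear.
E: starts 4:30pm at or after H ends 10:30am → clear.
H overlaps B, C, G.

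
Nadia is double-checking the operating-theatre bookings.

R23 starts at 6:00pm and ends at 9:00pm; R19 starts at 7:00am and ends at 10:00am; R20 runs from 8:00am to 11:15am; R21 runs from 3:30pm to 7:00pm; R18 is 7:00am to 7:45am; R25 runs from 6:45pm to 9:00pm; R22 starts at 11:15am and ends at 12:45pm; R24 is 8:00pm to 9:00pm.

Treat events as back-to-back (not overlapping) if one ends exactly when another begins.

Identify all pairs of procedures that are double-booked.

R18 & R19, R19 & R20, R21 & R23, R21 & R25, R23 & R24, R23 & R25, R24 & R25

Two intervals overlap when each starts before the other ends.
Sorted by start: R18, R19, R20, R22, R21, R23, R25, R24.
R19 starts before R18 ends → R18 and R19 overlap.
R20 starts after R18 ends — done with R18.
R20 starts before R19 ends → R19 and R20 overlap.
R22 starts after R19 ends — done with R19.
R22 starts exactly when R20 ends (back-to-back, no overlap) — done with R20.
R21 starts after R22 ends — done with R22.
R23 starts before R21 ends → R21 and R23 overlap.
R25 starts before R21 ends → R21 and R25 overlap.
R24 starts after R21 ends.
R25 starts before R23 ends → R23 and R25 overlap.
R24 starts before R23 ends → R23 and R24 overlap.
R24 starts before R25 ends → R25 and R24 overlap.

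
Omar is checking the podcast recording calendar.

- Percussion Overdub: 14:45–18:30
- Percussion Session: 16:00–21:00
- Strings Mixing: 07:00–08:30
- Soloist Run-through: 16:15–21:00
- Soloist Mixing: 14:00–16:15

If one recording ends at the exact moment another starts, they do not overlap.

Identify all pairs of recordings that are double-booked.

Percussion Overdub & Percussion Session, Percussion Overdub & Soloist Mixing, Percussion Overdub & Soloist Run-through, Percussion Session & Soloist Mixing, Percussion Session & Soloist Run-through

Sorted by start: Strings Mixing, Soloist Mixing, Percussion Overdub, Percussion Session, Soloist Run-through.
Soloist Mixing starts after Strings Mixing ends — done with Strings Mixing.
Percussion Overdub starts before Soloist Mixing ends → Soloist Mixing and Percussion Overdub overlap.
Percussion Session starts before Soloist Mixing ends → Soloist Mixing and Percussion Session overlap.
Soloist Run-through starts exactly when Soloist Mixing ends (back-to-back, no overlap).
Percussion Session starts before Percussion Overdub ends → Percussion Overdub and Percussion Session overlap.
Soloist Run-through starts before Percussion Overdub ends → Percussion Overdub and Soloist Run-through overlap.
Soloist Run-through starts before Percussion Session ends → Percussion Session and Soloist Run-through overlap.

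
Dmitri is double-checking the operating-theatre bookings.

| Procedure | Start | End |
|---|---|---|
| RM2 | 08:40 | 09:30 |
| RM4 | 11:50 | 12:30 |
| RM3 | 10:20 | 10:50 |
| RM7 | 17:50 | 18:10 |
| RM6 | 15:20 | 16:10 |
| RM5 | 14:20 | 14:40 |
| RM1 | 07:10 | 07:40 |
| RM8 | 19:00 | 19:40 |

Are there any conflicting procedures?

No

Sorted by start: RM1, RM2, RM3, RM4, RM5, RM6, RM7, RM8.
RM2 starts after RM1 ends, so nothing later overlaps RM1 either.
RM3 starts after RM2 ends, so nothing later overlaps RM2 either.
RM4 starts after RM3 ends, so nothing later overlaps RM3 either.
RM5 starts after RM4 ends, so nothing later overlaps RM4 either.
RM6 starts after RM5 ends, so nothing later overlaps RM5 either.
RM7 starts after RM6 ends, so nothing later overlaps RM6 either.
RM8 starts after RM7 ends.
Every pair is clear; the schedule has no overlaps.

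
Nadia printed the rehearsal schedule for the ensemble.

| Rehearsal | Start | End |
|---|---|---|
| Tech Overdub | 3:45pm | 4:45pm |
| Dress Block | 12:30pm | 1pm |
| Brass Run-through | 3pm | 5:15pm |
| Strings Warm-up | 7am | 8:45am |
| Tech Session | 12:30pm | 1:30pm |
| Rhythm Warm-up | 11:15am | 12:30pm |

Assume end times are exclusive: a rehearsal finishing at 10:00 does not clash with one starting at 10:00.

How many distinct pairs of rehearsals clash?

Sorted by start: Strings Warm-up, Rhythm Warm-up, Dress Block, Tech Session, Brass Run-through, Tech Overdub.
Rhythm Warm-up starts after Strings Warm-up ends, so nothing later overlaps Strings Warm-up either.
Dress Block starts exactly when Rhythm Warm-up ends (back-to-back, no overlap), so nothing later overlaps Rhythm Warm-up either.
Tech Session starts before Dress Block ends → Dress Block and Tech Session overlap.
Brass Run-through starts after Dress Block ends, so nothing later overlaps Dress Block either.
Brass Run-through starts after Tech Session ends, so nothing later overlaps Tech Session either.
Tech Overdub starts before Brass Run-through ends → Brass Run-through and Tech Overdub overlap.
Overlapping pairs: Brass Run-through & Tech Overdub, Dress Block & Tech Session — 2 in total.

2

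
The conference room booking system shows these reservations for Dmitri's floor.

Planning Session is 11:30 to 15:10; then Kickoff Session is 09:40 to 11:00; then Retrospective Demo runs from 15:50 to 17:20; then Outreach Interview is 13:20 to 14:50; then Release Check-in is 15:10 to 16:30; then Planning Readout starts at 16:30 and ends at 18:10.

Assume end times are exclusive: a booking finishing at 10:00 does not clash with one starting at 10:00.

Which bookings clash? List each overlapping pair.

Outreach Interview & Planning Session, Planning Readout & Retrospective Demo, Release Check-in & Retrospective Demo

Sorted by start: Kickoff Session, Planning Session, Outreach Interview, Release Check-in, Retrospective Demo, Planning Readout.
Planning Session starts after Kickoff Session ends — done with Kickoff Session.
Outreach Interview starts before Planning Session ends → Planning Session and Outreach Interview overlap.
Release Check-in starts exactly when Planning Session ends (back-to-back, no overlap) — done with Planning Session.
Release Check-in starts after Outreach Interview ends — done with Outreach Interview.
Retrospective Demo starts before Release Check-in ends → Release Check-in and Retrospective Demo overlap.
Planning Readout starts exactly when Release Check-in ends (back-to-back, no overlap).
Planning Readout starts before Retrospective Demo ends → Retrospective Demo and Planning Readout overlap.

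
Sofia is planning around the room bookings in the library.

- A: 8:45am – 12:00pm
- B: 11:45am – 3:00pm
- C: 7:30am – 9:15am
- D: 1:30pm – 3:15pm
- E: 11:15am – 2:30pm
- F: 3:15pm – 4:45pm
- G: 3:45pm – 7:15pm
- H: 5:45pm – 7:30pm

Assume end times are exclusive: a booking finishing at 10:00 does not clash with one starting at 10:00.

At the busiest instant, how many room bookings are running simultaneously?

Walk through starts and ends in time order (an end at T is processed before a start at T):
7:30am start C → 1
8:45am start A → 2
9:15am end C → 1
11:15am start E → 2
11:45am start B → 3
12:00pm end A → 2
1:30pm start D → 3
2:30pm end E → 2
3:00pm end B → 1
3:15pm end D → 0
3:15pm start F → 1
3:45pm start G → 2
4:45pm end F → 1
5:45pm start H → 2
7:15pm end G → 1
7:30pm end H → 0
Peak is 3, at 11:45am (A, B, E).

3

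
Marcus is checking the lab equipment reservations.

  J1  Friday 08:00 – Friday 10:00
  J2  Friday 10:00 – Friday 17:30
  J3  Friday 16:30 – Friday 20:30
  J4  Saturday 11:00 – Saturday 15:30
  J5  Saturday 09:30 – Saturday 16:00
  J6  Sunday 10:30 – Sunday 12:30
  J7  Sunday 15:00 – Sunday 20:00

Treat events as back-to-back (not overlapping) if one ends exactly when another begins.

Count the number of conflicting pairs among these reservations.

2

Sorted by start: J1, J2, J3, J5, J4, J6, J7.
J2 starts exactly when J1 ends (back-to-back, no overlap), so J1 has no further overlaps.
J3 starts before J2 ends → J2 and J3 overlap.
J5 starts after J2 ends, so J2 has no further overlaps.
J5 starts after J3 ends, so J3 has no further overlaps.
J4 starts before J5 ends → J5 and J4 overlap.
J6 starts after J5 ends, so J5 has no further overlaps.
J6 starts after J4 ends, so J4 has no further overlaps.
J7 starts after J6 ends.
Overlapping pairs: J2 & J3, J4 & J5 — 2 in total.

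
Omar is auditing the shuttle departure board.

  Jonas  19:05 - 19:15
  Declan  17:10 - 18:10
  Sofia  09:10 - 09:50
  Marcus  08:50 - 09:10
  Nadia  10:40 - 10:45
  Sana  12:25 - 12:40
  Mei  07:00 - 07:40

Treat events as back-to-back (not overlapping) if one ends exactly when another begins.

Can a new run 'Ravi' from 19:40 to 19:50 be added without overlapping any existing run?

Yes — the slot is free

Mei: ends 07:40 at or before Ravi starts 19:40 → clear.
Marcus: ends 09:10 at or before Ravi starts 19:40 → clear.
Sofia: ends 09:50 at or before Ravi starts 19:40 → clear.
Nadia: ends 10:45 at or before Ravi starts 19:40 → clear.
Sana: ends 12:40 at or before Ravi starts 19:40 → clear.
Declan: ends 18:10 at or before Ravi starts 19:40 → clear.
Jonas: ends 19:15 at or before Ravi starts 19:40 → clear.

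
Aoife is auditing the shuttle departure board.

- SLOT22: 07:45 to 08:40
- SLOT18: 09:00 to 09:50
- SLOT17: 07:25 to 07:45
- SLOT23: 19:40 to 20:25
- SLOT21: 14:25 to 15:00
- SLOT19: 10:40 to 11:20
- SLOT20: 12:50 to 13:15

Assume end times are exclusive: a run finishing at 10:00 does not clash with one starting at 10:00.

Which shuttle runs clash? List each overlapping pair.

none

Sorted by start: SLOT17, SLOT22, SLOT18, SLOT19, SLOT20, SLOT21, SLOT23.
SLOT22 starts exactly when SLOT17 ends (back-to-back, no overlap), so nothing later overlaps SLOT17 either.
SLOT18 starts after SLOT22 ends, so nothing later overlaps SLOT22 either.
SLOT19 starts after SLOT18 ends, so nothing later overlaps SLOT18 either.
SLOT20 starts after SLOT19 ends, so nothing later overlaps SLOT19 either.
SLOT21 starts after SLOT20 ends, so nothing later overlaps SLOT20 either.
SLOT23 starts after SLOT21 ends.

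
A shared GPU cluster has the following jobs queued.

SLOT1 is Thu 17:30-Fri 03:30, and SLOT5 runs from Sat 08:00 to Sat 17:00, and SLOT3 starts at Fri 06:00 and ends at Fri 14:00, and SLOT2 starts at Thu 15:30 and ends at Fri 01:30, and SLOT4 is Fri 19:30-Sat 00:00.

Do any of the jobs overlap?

Sorted by start: SLOT2, SLOT1, SLOT3, SLOT4, SLOT5.
SLOT1 starts before SLOT2 ends → SLOT2 and SLOT1 overlap.
That's a conflict, so the schedule is not conflict-free.

Yes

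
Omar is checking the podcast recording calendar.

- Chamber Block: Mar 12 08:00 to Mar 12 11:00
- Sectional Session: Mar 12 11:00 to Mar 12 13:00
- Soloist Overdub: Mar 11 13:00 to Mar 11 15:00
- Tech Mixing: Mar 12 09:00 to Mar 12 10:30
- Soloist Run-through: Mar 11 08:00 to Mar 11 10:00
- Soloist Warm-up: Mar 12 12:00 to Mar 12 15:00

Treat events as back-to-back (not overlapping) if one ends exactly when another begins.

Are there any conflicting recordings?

Yes

Two intervals overlap when each starts before the other ends.
Sorted by start: Soloist Run-through, Soloist Overdub, Chamber Block, Tech Mixing, Sectional Session, Soloist Warm-up.
Soloist Overdub starts after Soloist Run-through ends, so Soloist Run-through has no further overlaps.
Chamber Block starts after Soloist Overdub ends, so Soloist Overdub has no further overlaps.
Tech Mixing starts before Chamber Block ends → Chamber Block and Tech Mixing overlap.
That's a conflict, so the schedule is not conflict-free.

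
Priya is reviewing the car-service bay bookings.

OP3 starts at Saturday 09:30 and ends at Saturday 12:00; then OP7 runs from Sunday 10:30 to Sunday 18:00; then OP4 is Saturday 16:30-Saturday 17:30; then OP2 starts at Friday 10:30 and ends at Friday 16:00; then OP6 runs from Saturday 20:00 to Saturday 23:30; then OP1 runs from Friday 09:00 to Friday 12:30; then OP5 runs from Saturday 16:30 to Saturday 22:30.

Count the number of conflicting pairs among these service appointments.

Two intervals overlap when each starts before the other ends.
Sorted by start: OP1, OP2, OP3, OP4, OP5, OP6, OP7.
OP2 starts before OP1 ends → OP1 and OP2 overlap.
OP3 starts after OP1 ends — done with OP1.
OP3 starts after OP2 ends — done with OP2.
OP4 starts after OP3 ends — done with OP3.
OP5 starts before OP4 ends → OP4 and OP5 overlap.
OP6 starts after OP4 ends — done with OP4.
OP6 starts before OP5 ends → OP5 and OP6 overlap.
OP7 starts after OP5 ends.
OP7 starts after OP6 ends.
Overlapping pairs: OP1 & OP2, OP4 & OP5, OP5 & OP6 — 3 in total.

3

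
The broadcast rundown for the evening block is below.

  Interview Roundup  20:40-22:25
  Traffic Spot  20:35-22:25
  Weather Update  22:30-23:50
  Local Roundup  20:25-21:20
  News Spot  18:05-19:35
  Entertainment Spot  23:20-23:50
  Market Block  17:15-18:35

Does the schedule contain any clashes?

Yes

Sorted by start: Market Block, News Spot, Local Roundup, Traffic Spot, Interview Roundup, Weather Update, Entertainment Spot.
News Spot starts before Market Block ends → Market Block and News Spot overlap.
That's a conflict, so the schedule is not conflict-free.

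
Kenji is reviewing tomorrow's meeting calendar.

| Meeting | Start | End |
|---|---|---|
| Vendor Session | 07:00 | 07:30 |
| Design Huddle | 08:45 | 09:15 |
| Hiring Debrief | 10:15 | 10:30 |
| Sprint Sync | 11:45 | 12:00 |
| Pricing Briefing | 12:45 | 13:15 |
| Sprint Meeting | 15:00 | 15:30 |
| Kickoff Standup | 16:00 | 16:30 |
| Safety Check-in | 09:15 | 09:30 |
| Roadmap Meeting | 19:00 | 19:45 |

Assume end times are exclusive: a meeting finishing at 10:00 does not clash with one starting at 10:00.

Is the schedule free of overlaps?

Sorted by start: Vendor Session, Design Huddle, Safety Check-in, Hiring Debrief, Sprint Sync, Pricing Briefing, Sprint Meeting, Kickoff Standup, Roadmap Meeting.
Design Huddle starts after Vendor Session ends, so nothing later overlaps Vendor Session either.
Safety Check-in starts exactly when Design Huddle ends (back-to-back, no overlap), so nothing later overlaps Design Huddle either.
Hiring Debrief starts after Safety Check-in ends, so nothing later overlaps Safety Check-in either.
Sprint Sync starts after Hiring Debrief ends, so nothing later overlaps Hiring Debrief either.
Pricing Briefing starts after Sprint Sync ends, so nothing later overlaps Sprint Sync either.
Sprint Meeting starts after Pricing Briefing ends, so nothing later overlaps Pricing Briefing either.
Kickoff Standup starts after Sprint Meeting ends, so nothing later overlaps Sprint Meeting either.
Roadmap Meeting starts after Kickoff Standup ends.
Every pair is clear; the schedule has no overlaps.

Yes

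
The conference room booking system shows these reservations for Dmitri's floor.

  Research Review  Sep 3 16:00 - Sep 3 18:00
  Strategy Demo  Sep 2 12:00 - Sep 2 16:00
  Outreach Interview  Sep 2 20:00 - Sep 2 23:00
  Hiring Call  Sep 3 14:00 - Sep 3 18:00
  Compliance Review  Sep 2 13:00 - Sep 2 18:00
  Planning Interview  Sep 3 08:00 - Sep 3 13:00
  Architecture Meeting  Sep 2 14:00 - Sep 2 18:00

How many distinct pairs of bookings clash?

Sorted by start: Strategy Demo, Compliance Review, Architecture Meeting, Outreach Interview, Planning Interview, Hiring Call, Research Review.
Compliance Review starts before Strategy Demo ends → Strategy Demo and Compliance Review overlap.
Architecture Meeting starts before Strategy Demo ends → Strategy Demo and Architecture Meeting overlap.
Outreach Interview starts after Strategy Demo ends, so nothing later overlaps Strategy Demo either.
Architecture Meeting starts before Compliance Review ends → Compliance Review and Architecture Meeting overlap.
Outreach Interview starts after Compliance Review ends, so nothing later overlaps Compliance Review either.
Outreach Interview starts after Architecture Meeting ends, so nothing later overlaps Architecture Meeting either.
Planning Interview starts after Outreach Interview ends, so nothing later overlaps Outreach Interview either.
Hiring Call starts after Planning Interview ends, so nothing later overlaps Planning Interview either.
Research Review starts before Hiring Call ends → Hiring Call and Research Review overlap.
Overlapping pairs: Architecture Meeting & Compliance Review, Architecture Meeting & Strategy Demo, Compliance Review & Strategy Demo, Hiring Call & Research Review — 4 in total.

4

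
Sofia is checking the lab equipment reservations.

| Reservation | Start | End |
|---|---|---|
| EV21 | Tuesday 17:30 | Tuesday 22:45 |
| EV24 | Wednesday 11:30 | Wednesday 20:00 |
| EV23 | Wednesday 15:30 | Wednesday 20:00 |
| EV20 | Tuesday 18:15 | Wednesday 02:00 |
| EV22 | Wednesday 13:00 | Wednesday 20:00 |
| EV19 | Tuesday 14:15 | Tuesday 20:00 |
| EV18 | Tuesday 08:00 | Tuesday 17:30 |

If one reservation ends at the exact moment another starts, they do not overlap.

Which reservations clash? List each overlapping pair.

EV18 & EV19, EV19 & EV20, EV19 & EV21, EV20 & EV21, EV22 & EV23, EV22 & EV24, EV23 & EV24

Sorted by start: EV18, EV19, EV21, EV20, EV24, EV22, EV23.
EV19 starts before EV18 ends → EV18 and EV19 overlap.
EV21 starts exactly when EV18 ends (back-to-back, no overlap), so EV18 has no further overlaps.
EV21 starts before EV19 ends → EV19 and EV21 overlap.
EV20 starts before EV19 ends → EV19 and EV20 overlap.
EV24 starts after EV19 ends, so EV19 has no further overlaps.
EV20 starts before EV21 ends → EV21 and EV20 overlap.
EV24 starts after EV21 ends, so EV21 has no further overlaps.
EV24 starts after EV20 ends, so EV20 has no further overlaps.
EV22 starts before EV24 ends → EV24 and EV22 overlap.
EV23 starts before EV24 ends → EV24 and EV23 overlap.
EV23 starts before EV22 ends → EV22 and EV23 overlap.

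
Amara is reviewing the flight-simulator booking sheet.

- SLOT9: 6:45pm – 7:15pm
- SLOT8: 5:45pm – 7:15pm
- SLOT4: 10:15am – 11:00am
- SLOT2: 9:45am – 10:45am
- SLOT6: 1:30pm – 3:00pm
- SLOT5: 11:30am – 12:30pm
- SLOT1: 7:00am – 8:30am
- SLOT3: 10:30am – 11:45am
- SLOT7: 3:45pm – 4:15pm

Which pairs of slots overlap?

SLOT2 & SLOT3, SLOT2 & SLOT4, SLOT3 & SLOT4, SLOT3 & SLOT5, SLOT8 & SLOT9

Sorted by start: SLOT1, SLOT2, SLOT4, SLOT3, SLOT5, SLOT6, SLOT7, SLOT8, SLOT9.
SLOT2 starts after SLOT1 ends, so SLOT1 has no further overlaps.
SLOT4 starts before SLOT2 ends → SLOT2 and SLOT4 overlap.
SLOT3 starts before SLOT2 ends → SLOT2 and SLOT3 overlap.
SLOT5 starts after SLOT2 ends, so SLOT2 has no further overlaps.
SLOT3 starts before SLOT4 ends → SLOT4 and SLOT3 overlap.
SLOT5 starts after SLOT4 ends, so SLOT4 has no further overlaps.
SLOT5 starts before SLOT3 ends → SLOT3 and SLOT5 overlap.
SLOT6 starts after SLOT3 ends, so SLOT3 has no further overlaps.
SLOT6 starts after SLOT5 ends, so SLOT5 has no further overlaps.
SLOT7 starts after SLOT6 ends, so SLOT6 has no further overlaps.
SLOT8 starts after SLOT7 ends, so SLOT7 has no further overlaps.
SLOT9 starts before SLOT8 ends → SLOT8 and SLOT9 overlap.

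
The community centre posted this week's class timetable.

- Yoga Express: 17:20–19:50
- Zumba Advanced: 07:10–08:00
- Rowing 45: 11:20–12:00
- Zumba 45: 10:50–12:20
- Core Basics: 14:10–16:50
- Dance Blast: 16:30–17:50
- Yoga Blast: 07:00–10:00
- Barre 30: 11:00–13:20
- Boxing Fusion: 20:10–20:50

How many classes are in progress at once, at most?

Walk through starts and ends in time order (an end at T is processed before a start at T):
07:00 start Yoga Blast → 1
07:10 start Zumba Advanced → 2
08:00 end Zumba Advanced → 1
10:00 end Yoga Blast → 0
10:50 start Zumba 45 → 1
11:00 start Barre 30 → 2
11:20 start Rowing 45 → 3
12:00 end Rowing 45 → 2
12:20 end Zumba 45 → 1
13:20 end Barre 30 → 0
14:10 start Core Basics → 1
16:30 start Dance Blast → 2
16:50 end Core Basics → 1
17:20 start Yoga Express → 2
17:50 end Dance Blast → 1
19:50 end Yoga Express → 0
20:10 start Boxing Fusion → 1
20:50 end Boxing Fusion → 0
Peak is 3, at 11:20 (Barre 30, Rowing 45, Zumba 45).

3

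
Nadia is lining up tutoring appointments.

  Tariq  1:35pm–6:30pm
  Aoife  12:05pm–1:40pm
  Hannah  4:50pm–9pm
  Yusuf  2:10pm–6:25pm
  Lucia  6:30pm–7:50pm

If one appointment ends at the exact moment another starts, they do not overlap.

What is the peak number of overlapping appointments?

Sweep the timeline, counting +1 at each start and −1 at each end (ends before starts at a tie):
12:05pm start Aoife → 1
1:35pm start Tariq → 2
1:40pm end Aoife → 1
2:10pm start Yusuf → 2
4:50pm start Hannah → 3
6:25pm end Yusuf → 2
6:30pm end Tariq → 1
6:30pm start Lucia → 2
7:50pm end Lucia → 1
9pm end Hannah → 0
Peak is 3, at 4:50pm (Hannah, Tariq, Yusuf).

3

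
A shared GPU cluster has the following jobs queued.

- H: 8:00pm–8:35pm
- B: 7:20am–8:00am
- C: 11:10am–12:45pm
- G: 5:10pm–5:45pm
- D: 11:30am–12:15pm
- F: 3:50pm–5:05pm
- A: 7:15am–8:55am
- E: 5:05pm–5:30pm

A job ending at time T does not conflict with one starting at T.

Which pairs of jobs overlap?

A & B, C & D, E & G

Check each pair: they overlap iff neither finishes before the other starts.
Sorted by start: A, B, C, D, F, E, G, H.
B starts before A ends → A and B overlap.
C starts after A ends; A is clear from here.
C starts after B ends; B is clear from here.
D starts before C ends → C and D overlap.
F starts after C ends; C is clear from here.
F starts after D ends; D is clear from here.
E starts exactly when F ends (back-to-back, no overlap); F is clear from here.
G starts before E ends → E and G overlap.
H starts after E ends.
H starts after G ends.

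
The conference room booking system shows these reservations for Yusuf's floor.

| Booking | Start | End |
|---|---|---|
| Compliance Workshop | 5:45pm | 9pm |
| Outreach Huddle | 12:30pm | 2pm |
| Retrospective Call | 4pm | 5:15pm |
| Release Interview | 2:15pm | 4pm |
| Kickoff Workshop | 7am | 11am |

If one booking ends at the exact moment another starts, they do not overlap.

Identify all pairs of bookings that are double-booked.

no overlapping pairs

Sorted by start: Kickoff Workshop, Outreach Huddle, Release Interview, Retrospective Call, Compliance Workshop.
Outreach Huddle starts after Kickoff Workshop ends, so nothing later overlaps Kickoff Workshop either.
Release Interview starts after Outreach Huddle ends, so nothing later overlaps Outreach Huddle either.
Retrospective Call starts exactly when Release Interview ends (back-to-back, no overlap), so nothing later overlaps Release Interview either.
Compliance Workshop starts after Retrospective Call ends.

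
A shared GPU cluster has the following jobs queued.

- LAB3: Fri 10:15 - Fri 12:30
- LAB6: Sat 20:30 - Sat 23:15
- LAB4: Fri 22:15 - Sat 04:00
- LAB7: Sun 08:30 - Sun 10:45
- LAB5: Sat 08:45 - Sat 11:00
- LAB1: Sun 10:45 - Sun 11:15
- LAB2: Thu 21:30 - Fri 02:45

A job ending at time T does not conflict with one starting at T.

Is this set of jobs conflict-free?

Sorted by start: LAB2, LAB3, LAB4, LAB5, LAB6, LAB7, LAB1.
LAB3 starts after LAB2 ends, so LAB2 has no further overlaps.
LAB4 starts after LAB3 ends, so LAB3 has no further overlaps.
LAB5 starts after LAB4 ends, so LAB4 has no further overlaps.
LAB6 starts after LAB5 ends, so LAB5 has no further overlaps.
LAB7 starts after LAB6 ends, so LAB6 has no further overlaps.
LAB1 starts exactly when LAB7 ends (back-to-back, no overlap).
Every pair is clear; the schedule has no overlaps.

Yes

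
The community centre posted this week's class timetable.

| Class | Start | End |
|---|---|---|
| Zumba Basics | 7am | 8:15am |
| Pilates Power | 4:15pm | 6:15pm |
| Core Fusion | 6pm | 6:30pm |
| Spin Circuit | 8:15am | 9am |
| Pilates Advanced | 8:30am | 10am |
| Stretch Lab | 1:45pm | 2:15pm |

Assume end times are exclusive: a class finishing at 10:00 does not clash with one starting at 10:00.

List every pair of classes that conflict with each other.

Sorted by start: Zumba Basics, Spin Circuit, Pilates Advanced, Stretch Lab, Pilates Power, Core Fusion.
Spin Circuit starts exactly when Zumba Basics ends (back-to-back, no overlap); Zumba Basics is clear from here.
Pilates Advanced starts before Spin Circuit ends → Spin Circuit and Pilates Advanced overlap.
Stretch Lab starts after Spin Circuit ends; Spin Circuit is clear from here.
Stretch Lab starts after Pilates Advanced ends; Pilates Advanced is clear from here.
Pilates Power starts after Stretch Lab ends; Stretch Lab is clear from here.
Core Fusion starts before Pilates Power ends → Pilates Power and Core Fusion overlap.

Core Fusion & Pilates Power, Pilates Advanced & Spin Circuit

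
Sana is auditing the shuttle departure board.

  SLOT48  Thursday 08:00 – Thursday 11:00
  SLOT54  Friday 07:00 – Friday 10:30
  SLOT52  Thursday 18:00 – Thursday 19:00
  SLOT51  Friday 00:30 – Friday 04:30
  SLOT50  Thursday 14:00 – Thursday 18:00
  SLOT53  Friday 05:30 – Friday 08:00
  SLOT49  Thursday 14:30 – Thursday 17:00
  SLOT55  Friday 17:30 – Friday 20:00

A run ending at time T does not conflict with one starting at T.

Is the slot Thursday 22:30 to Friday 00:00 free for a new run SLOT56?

SLOT48: ends Thursday 11:00 at or before SLOT56 starts Thursday 22:30 → clear.
SLOT50: ends Thursday 18:00 at or before SLOT56 starts Thursday 22:30 → clear.
SLOT49: ends Thursday 17:00 at or before SLOT56 starts Thursday 22:30 → clear.
SLOT52: ends Thursday 19:00 at or before SLOT56 starts Thursday 22:30 → clear.
SLOT51: starts Friday 00:30 at or after SLOT56 ends Friday 00:00 → clear.
SLOT53: starts Friday 05:30 at or after SLOT56 ends Friday 00:00 → clear.
SLOT54: starts Friday 07:00 at or after SLOT56 ends Friday 00:00 → clear.
SLOT55: starts Friday 17:30 at or after SLOT56 ends Friday 00:00 → clear.

Yes — the slot is free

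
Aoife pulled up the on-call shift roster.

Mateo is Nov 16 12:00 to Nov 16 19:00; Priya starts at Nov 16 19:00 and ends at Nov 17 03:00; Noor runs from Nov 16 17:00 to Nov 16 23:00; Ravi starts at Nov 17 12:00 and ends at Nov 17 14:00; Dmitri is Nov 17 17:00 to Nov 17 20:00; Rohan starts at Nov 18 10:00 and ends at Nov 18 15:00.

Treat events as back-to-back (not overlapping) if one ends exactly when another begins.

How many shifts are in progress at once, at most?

Walk through starts and ends in time order (an end at T is processed before a start at T):
Nov 16 12:00 start Mateo → 1
Nov 16 17:00 start Noor → 2
Nov 16 19:00 end Mateo → 1
Nov 16 19:00 start Priya → 2
Nov 16 23:00 end Noor → 1
Nov 17 03:00 end Priya → 0
Nov 17 12:00 start Ravi → 1
Nov 17 14:00 end Ravi → 0
Nov 17 17:00 start Dmitri → 1
Nov 17 20:00 end Dmitri → 0
Nov 18 10:00 start Rohan → 1
Nov 18 15:00 end Rohan → 0
Peak is 2, at Nov 16 17:00 (Mateo, Noor).

2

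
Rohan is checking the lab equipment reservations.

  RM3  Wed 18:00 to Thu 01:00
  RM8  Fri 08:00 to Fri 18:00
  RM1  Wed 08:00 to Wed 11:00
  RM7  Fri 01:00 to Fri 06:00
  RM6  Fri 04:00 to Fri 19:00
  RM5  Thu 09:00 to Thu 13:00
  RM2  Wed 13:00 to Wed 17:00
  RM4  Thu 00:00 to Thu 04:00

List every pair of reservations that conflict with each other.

RM3 & RM4, RM6 & RM7, RM6 & RM8

Sorted by start: RM1, RM2, RM3, RM4, RM5, RM7, RM6, RM8.
RM2 starts after RM1 ends, so nothing later overlaps RM1 either.
RM3 starts after RM2 ends, so nothing later overlaps RM2 either.
RM4 starts before RM3 ends → RM3 and RM4 overlap.
RM5 starts after RM3 ends, so nothing later overlaps RM3 either.
RM5 starts after RM4 ends, so nothing later overlaps RM4 either.
RM7 starts after RM5 ends, so nothing later overlaps RM5 either.
RM6 starts before RM7 ends → RM7 and RM6 overlap.
RM8 starts after RM7 ends.
RM8 starts before RM6 ends → RM6 and RM8 overlap.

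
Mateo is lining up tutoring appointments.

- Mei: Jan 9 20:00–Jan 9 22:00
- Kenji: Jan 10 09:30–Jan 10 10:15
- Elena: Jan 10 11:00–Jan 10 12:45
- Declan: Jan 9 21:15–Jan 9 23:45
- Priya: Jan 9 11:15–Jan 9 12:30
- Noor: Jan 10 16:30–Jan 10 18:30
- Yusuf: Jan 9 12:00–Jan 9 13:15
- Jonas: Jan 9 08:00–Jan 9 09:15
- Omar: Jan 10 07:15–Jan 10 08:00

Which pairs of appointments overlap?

Sorted by start: Jonas, Priya, Yusuf, Mei, Declan, Omar, Kenji, Elena, Noor.
Priya starts after Jonas ends; Jonas is clear from here.
Yusuf starts before Priya ends → Priya and Yusuf overlap.
Mei starts after Priya ends; Priya is clear from here.
Mei starts after Yusuf ends; Yusuf is clear from here.
Declan starts before Mei ends → Mei and Declan overlap.
Omar starts after Mei ends; Mei is clear from here.
Omar starts after Declan ends; Declan is clear from here.
Kenji starts after Omar ends; Omar is clear from here.
Elena starts after Kenji ends; Kenji is clear from here.
Noor starts after Elena ends.

Declan & Mei, Priya & Yusuf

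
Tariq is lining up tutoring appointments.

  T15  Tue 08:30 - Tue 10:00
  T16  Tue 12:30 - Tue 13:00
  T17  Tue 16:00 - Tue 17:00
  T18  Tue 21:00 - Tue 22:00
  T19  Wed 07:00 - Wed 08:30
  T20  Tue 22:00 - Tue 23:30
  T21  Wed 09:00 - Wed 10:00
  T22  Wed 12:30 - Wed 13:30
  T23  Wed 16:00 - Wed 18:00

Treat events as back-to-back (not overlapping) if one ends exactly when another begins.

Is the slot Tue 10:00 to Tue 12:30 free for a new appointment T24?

T15: ends Tue 10:00 at or before T24 starts Tue 10:00 → clear.
T16: starts Tue 12:30 at or after T24 ends Tue 12:30 → clear.
T17: starts Tue 16:00 at or after T24 ends Tue 12:30 → clear.
T18: starts Tue 21:00 at or after T24 ends Tue 12:30 → clear.
T20: starts Tue 22:00 at or after T24 ends Tue 12:30 → clear.
T19: starts Wed 07:00 at or after T24 ends Tue 12:30 → clear.
T21: starts Wed 09:00 at or after T24 ends Tue 12:30 → clear.
T22: starts Wed 12:30 at or after T24 ends Tue 12:30 → clear.
T23: starts Wed 16:00 at or after T24 ends Tue 12:30 → clear.

Yes — the slot is free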